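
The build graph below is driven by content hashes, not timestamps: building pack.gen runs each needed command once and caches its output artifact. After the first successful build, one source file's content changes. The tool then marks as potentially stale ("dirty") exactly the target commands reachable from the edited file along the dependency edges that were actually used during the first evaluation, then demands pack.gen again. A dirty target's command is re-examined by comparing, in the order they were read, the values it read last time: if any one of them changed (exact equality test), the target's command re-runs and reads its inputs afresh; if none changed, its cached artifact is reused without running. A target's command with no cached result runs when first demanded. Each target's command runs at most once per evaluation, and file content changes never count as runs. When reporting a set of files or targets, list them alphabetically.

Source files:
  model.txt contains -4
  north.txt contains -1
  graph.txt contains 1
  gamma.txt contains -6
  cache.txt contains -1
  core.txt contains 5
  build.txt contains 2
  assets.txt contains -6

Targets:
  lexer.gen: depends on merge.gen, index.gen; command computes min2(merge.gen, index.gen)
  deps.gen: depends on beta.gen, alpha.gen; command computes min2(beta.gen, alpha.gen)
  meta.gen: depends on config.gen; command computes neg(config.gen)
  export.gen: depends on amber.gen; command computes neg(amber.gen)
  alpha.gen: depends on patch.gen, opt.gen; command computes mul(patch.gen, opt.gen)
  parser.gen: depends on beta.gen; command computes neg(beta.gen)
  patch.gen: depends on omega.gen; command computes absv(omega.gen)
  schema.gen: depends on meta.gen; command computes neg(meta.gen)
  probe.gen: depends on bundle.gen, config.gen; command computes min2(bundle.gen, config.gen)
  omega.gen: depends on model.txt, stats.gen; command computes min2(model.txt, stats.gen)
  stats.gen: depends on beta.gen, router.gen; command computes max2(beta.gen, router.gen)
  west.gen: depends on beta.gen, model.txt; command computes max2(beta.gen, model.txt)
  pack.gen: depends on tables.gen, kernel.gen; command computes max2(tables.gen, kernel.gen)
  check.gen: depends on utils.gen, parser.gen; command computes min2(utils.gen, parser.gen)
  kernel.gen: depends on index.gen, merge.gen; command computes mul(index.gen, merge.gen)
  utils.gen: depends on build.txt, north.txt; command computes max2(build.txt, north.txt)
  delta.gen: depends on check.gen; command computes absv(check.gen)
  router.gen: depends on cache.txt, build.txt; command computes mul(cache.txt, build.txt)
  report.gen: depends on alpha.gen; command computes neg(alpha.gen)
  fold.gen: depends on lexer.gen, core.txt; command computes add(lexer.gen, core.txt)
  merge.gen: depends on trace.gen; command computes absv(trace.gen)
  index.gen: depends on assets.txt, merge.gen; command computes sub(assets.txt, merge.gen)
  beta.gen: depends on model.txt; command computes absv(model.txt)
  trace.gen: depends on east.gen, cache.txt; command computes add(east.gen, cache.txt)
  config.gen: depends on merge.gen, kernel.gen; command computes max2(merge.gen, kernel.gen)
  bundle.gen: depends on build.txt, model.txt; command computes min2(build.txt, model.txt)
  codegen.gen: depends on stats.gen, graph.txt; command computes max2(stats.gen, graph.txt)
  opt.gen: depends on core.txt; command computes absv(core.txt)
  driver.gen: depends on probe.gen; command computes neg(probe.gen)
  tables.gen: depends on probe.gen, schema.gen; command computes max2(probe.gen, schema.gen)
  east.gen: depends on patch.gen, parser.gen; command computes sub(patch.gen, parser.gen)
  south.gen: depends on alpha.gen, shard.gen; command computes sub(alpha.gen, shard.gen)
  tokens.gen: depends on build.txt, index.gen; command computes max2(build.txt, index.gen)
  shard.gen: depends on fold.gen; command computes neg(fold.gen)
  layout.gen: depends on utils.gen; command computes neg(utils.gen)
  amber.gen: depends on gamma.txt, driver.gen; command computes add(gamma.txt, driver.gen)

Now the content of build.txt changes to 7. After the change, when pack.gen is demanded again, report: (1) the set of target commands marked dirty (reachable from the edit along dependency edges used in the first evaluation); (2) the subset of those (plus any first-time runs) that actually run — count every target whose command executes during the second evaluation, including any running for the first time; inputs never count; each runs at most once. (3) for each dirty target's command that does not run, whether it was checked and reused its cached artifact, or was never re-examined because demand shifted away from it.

Dirty set: bundle.gen, config.gen, east.gen, index.gen, kernel.gen, merge.gen, meta.gen, omega.gen, pack.gen, patch.gen, probe.gen, router.gen, schema.gen, stats.gen, tables.gen, trace.gen.
Run set: bundle.gen, router.gen, stats.gen (3 run).
Re-examined without running (cache reused): config.gen, east.gen, index.gen, kernel.gen, merge.gen, meta.gen, omega.gen, pack.gen, patch.gen, probe.gen, schema.gen, tables.gen, trace.gen.
The important point: at omega.gen every value read last time is unchanged, so the dirty flag clears without a run.

Initial pass — values computed on the first demand:
  beta.gen = absv(-4) = 4
  bundle.gen = min2(2, -4) = -4
  parser.gen = neg(4) = -4
  router.gen = mul(-1, 2) = -2
  stats.gen = max2(4, -2) = 4
  omega.gen = min2(-4, 4) = -4
  patch.gen = absv(-4) = 4
  east.gen = sub(4, -4) = 8
  trace.gen = add(8, -1) = 7
  merge.gen = absv(7) = 7
  index.gen = sub(-6, 7) = -13
  kernel.gen = mul(-13, 7) = -91
  config.gen = max2(7, -91) = 7
  meta.gen = neg(7) = -7
  probe.gen = min2(-4, 7) = -4
  schema.gen = neg(-7) = 7
  tables.gen = max2(-4, 7) = 7
  pack.gen = max2(7, -91) = 7

Second demand — change propagation:
  bundle.gen: re-runs because build.txt 2->7; new result -4 (unchanged).
  router.gen: re-runs because build.txt 2->7; new result -7.
  stats.gen: re-runs because router.gen -2->-7; new result 4 (unchanged).
  omega.gen: re-examined; everything it read last time is the same (model.txt unchanged, stats.gen unchanged) — cache -4 kept, no run.
  patch.gen: re-examined; everything it read last time is the same (omega.gen unchanged) — cache 4 kept, no run.
  east.gen: re-examined; everything it read last time is the same (patch.gen unchanged, parser.gen unchanged) — cache 8 kept, no run.
  trace.gen: re-examined; everything it read last time is the same (east.gen unchanged, cache.txt unchanged) — cache 7 kept, no run.
  merge.gen: re-examined; everything it read last time is the same (trace.gen unchanged) — cache 7 kept, no run.
  index.gen: re-examined; everything it read last time is the same (assets.txt unchanged, merge.gen unchanged) — cache -13 kept, no run.
  kernel.gen: re-examined; everything it read last time is the same (index.gen unchanged, merge.gen unchanged) — cache -91 kept, no run.
  config.gen: re-examined; everything it read last time is the same (merge.gen unchanged, kernel.gen unchanged) — cache 7 kept, no run.
  meta.gen: re-examined; everything it read last time is the same (config.gen unchanged) — cache -7 kept, no run.
  probe.gen: re-examined; everything it read last time is the same (bundle.gen unchanged, config.gen unchanged) — cache -4 kept, no run.
  schema.gen: re-examined; everything it read last time is the same (meta.gen unchanged) — cache 7 kept, no run.
  tables.gen: re-examined; everything it read last time is the same (probe.gen unchanged, schema.gen unchanged) — cache 7 kept, no run.
  pack.gen: re-examined; everything it read last time is the same (tables.gen unchanged, kernel.gen unchanged) — cache 7 kept, no run.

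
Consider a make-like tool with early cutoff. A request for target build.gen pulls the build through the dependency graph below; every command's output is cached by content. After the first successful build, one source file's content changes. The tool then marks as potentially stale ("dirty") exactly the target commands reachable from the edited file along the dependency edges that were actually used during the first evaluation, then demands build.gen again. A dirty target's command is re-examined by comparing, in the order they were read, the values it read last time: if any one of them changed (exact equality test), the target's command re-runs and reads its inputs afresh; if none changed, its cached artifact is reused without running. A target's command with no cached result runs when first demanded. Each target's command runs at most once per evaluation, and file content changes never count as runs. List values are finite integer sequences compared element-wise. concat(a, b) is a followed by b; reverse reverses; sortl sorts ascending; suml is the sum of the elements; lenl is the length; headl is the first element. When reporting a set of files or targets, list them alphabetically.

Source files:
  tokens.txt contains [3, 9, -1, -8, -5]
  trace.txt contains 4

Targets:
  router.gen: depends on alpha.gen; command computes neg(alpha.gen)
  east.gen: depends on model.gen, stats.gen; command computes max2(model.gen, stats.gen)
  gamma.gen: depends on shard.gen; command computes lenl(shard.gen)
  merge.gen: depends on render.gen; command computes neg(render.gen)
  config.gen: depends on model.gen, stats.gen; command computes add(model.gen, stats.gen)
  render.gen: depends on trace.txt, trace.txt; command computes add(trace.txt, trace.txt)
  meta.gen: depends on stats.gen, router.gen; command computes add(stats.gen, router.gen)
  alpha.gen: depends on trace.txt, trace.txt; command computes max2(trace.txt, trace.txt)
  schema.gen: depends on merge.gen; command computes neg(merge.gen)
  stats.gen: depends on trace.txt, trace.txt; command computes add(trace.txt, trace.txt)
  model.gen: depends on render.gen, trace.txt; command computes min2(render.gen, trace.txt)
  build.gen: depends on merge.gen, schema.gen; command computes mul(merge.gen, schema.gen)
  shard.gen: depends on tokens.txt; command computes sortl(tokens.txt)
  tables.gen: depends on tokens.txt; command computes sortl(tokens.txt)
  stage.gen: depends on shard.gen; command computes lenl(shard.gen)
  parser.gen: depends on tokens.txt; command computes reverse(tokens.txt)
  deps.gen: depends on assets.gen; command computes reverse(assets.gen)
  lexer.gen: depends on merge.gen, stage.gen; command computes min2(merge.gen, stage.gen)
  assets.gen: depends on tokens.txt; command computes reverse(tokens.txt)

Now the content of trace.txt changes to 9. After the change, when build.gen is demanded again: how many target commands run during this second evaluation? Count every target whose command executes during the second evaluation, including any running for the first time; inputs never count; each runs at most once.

4 target commands run: build.gen, merge.gen, render.gen, schema.gen.

First demand of the output computes:
  render.gen = add(4, 4) = 8
  merge.gen = neg(8) = -8
  schema.gen = neg(-8) = 8
  build.gen = mul(-8, 8) = -64

After the edit, cleaning proceeds:
  render.gen: a read changed (trace.txt 4->9; trace.txt 4->9) — executes, giving 18.
  merge.gen: a read changed (render.gen 8->18) — executes, giving -18.
  schema.gen: a read changed (merge.gen -8->-18) — executes, giving 18.
  build.gen: a read changed (merge.gen -8->-18; schema.gen 8->18) — executes, giving -324.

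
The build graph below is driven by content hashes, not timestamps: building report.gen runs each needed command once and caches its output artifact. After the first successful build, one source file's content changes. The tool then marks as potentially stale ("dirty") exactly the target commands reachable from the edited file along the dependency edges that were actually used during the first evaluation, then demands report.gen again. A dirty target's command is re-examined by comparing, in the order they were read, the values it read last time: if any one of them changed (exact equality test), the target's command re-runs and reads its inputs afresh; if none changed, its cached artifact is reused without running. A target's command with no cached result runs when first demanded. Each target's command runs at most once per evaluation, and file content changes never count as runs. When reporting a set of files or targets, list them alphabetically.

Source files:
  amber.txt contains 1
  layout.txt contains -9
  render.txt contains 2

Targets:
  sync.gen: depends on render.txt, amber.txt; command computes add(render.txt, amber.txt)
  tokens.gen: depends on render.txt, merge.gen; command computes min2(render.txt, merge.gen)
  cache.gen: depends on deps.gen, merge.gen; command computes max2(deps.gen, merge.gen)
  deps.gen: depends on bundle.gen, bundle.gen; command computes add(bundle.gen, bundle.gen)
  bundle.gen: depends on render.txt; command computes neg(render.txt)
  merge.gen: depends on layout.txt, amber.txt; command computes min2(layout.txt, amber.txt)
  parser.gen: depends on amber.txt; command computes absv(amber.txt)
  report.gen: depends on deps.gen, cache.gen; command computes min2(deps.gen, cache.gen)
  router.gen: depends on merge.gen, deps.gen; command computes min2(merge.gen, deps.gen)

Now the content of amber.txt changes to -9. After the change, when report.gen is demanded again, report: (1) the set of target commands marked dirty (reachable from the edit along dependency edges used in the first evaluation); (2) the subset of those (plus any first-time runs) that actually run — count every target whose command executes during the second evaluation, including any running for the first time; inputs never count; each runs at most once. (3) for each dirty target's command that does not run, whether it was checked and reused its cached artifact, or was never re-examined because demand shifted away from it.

Initial pass — values computed on the first demand:
  bundle.gen = neg(2) = -2
  deps.gen = add(-2, -2) = -4
  merge.gen = min2(-9, 1) = -9
  cache.gen = max2(-4, -9) = -4
  report.gen = min2(-4, -4) = -4

Second demand — change propagation:
  merge.gen: re-runs because amber.txt 1->-9; new result -9 (unchanged).
  cache.gen: re-examined; everything it read last time is the same (deps.gen unchanged, merge.gen unchanged) — cache -4 kept, no run.
  report.gen: re-examined; everything it read last time is the same (deps.gen unchanged, cache.gen unchanged) — cache -4 kept, no run.

The important point: merge.gen recomputes to an identical value, and the output ends up unchanged.

Dirty set: cache.gen, merge.gen, report.gen.
Run set: merge.gen (1 run).
Re-examined without running (cache reused): cache.gen, report.gen.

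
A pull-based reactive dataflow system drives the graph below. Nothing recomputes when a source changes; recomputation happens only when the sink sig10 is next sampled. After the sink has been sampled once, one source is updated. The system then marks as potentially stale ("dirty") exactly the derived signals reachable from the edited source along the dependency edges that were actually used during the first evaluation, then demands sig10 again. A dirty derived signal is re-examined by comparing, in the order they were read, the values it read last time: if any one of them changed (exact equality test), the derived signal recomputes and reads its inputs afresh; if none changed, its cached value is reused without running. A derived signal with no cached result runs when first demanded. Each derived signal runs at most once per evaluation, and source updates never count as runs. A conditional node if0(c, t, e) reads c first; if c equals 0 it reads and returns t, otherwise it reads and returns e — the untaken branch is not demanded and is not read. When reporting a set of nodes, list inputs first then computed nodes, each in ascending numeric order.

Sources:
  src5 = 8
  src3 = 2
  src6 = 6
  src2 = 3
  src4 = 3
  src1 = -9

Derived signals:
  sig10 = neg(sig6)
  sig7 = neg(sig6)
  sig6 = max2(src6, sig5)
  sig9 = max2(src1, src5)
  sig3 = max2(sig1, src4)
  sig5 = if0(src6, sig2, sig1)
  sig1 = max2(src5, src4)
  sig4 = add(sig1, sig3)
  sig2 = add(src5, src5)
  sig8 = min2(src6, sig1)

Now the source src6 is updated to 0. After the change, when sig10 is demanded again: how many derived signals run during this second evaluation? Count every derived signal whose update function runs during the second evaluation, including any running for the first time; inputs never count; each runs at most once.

Derived signals that run: sig2, sig5, sig6, sig10 — 4 in total.
Key observation: a condition flipped, so demand reaches new nodes — sig2 runs for the first time.

First evaluation (everything demanded from the output):
  sig1 = max2(8, 3) = 8
  sig5 = if0(src6=6 -> else branch sig1) = 8
  sig6 = max2(6, 8) = 8
  sig10 = neg(8) = -8

Propagation after the edit:
  sig2: demanded for the first time — runs, produces 16.
  sig5: runs — src6 6->0; result 16.
  sig6: runs — src6 6->0; sig5 8->16; result 16.
  sig10: runs — sig6 8->16; result -16.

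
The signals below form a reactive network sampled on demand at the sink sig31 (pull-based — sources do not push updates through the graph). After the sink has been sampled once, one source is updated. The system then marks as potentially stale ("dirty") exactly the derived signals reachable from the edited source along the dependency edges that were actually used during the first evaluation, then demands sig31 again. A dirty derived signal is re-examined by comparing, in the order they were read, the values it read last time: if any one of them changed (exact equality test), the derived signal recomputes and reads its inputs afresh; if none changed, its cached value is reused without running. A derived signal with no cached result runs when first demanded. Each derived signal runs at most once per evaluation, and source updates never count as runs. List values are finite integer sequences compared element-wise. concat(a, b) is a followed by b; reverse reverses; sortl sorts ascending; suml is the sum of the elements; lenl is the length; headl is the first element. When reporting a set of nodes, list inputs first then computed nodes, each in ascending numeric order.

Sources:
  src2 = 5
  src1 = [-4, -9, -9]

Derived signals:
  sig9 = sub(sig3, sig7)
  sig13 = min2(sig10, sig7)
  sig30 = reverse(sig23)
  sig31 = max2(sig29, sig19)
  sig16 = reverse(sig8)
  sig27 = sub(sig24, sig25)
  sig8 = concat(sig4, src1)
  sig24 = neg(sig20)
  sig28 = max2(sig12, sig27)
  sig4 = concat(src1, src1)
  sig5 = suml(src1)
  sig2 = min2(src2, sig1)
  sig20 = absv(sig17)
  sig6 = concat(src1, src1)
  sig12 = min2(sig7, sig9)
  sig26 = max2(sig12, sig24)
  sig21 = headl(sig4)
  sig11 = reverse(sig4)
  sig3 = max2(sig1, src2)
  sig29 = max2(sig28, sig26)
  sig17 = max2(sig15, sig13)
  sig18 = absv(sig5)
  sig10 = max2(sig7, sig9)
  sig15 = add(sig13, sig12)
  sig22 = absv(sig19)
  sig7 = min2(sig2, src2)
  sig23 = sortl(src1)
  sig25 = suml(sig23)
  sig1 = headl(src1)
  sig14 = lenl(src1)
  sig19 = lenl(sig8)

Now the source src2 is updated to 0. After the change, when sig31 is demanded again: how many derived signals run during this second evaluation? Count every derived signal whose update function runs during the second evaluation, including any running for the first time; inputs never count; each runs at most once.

Run set: sig2, sig3, sig7, sig9, sig10, sig12, sig13 (7 run).
The important point: at sig15 every value read last time is unchanged, so the dirty flag clears without a run.

Initial pass — values computed on the first demand:
  sig1 = headl([-4, -9, -9]) = -4
  sig2 = min2(5, -4) = -4
  sig3 = max2(-4, 5) = 5
  sig4 = concat([-4, -9, -9], [-4, -9, -9]) = [-4, -9, -9, -4, -9, -9]
  sig7 = min2(-4, 5) = -4
  sig8 = concat([-4, -9, -9, -4, -9, -9], [-4, -9, -9]) = [-4, -9, -9, -4, -9, -9, -4, -9, -9]
  sig9 = sub(5, -4) = 9
  sig10 = max2(-4, 9) = 9
  sig12 = min2(-4, 9) = -4
  sig13 = min2(9, -4) = -4
  sig15 = add(-4, -4) = -8
  sig17 = max2(-8, -4) = -4
  sig19 = lenl([-4, -9, -9, -4, -9, -9, -4, -9, -9]) = 9
  sig20 = absv(-4) = 4
  sig23 = sortl([-4, -9, -9]) = [-9, -9, -4]
  sig24 = neg(4) = -4
  sig25 = suml([-9, -9, -4]) = -22
  sig26 = max2(-4, -4) = -4
  sig27 = sub(-4, -22) = 18
  sig28 = max2(-4, 18) = 18
  sig29 = max2(18, -4) = 18
  sig31 = max2(18, 9) = 18

Second demand — change propagation:
  sig2: re-runs because src2 5->0; new result -4 (unchanged).
  sig3: re-runs because src2 5->0; new result 0.
  sig7: re-runs because src2 5->0; new result -4 (unchanged).
  sig9: re-runs because sig3 5->0; new result 4.
  sig10: re-runs because sig9 9->4; new result 4.
  sig12: re-runs because sig9 9->4; new result -4 (unchanged).
  sig13: re-runs because sig10 9->4; new result -4 (unchanged).
  sig15: re-examined; everything it read last time is the same (sig13 unchanged, sig12 unchanged) — cache -8 kept, no run.
  sig17: re-examined; everything it read last time is the same (sig15 unchanged, sig13 unchanged) — cache -4 kept, no run.
  sig20: re-examined; everything it read last time is the same (sig17 unchanged) — cache 4 kept, no run.
  sig24: re-examined; everything it read last time is the same (sig20 unchanged) — cache -4 kept, no run.
  sig26: re-examined; everything it read last time is the same (sig12 unchanged, sig24 unchanged) — cache -4 kept, no run.
  sig27: re-examined; everything it read last time is the same (sig24 unchanged, sig25 unchanged) — cache 18 kept, no run.
  sig28: re-examined; everything it read last time is the same (sig12 unchanged, sig27 unchanged) — cache 18 kept, no run.
  sig29: re-examined; everything it read last time is the same (sig28 unchanged, sig26 unchanged) — cache 18 kept, no run.
  sig31: re-examined; everything it read last time is the same (sig29 unchanged, sig19 unchanged) — cache 18 kept, no run.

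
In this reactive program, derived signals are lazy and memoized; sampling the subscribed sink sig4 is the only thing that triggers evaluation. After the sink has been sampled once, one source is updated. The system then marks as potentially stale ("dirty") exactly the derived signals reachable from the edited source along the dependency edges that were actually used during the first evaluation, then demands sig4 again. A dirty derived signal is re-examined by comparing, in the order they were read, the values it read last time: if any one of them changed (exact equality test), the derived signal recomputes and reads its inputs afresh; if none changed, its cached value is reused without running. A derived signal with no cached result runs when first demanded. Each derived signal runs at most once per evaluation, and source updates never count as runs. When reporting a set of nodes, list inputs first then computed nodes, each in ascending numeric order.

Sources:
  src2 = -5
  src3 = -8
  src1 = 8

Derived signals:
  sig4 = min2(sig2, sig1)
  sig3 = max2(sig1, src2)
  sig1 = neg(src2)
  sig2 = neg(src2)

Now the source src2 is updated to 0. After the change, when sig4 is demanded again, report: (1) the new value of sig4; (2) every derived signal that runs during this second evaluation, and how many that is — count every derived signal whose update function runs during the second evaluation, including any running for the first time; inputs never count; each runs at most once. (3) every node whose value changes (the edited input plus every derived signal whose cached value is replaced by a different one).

Demanding sig4 again yields 0.
3 derived signals run: sig1, sig2, sig4.
The nodes whose values change: src2, sig1, sig2, sig4.

First demand of the output computes:
  sig1 = neg(-5) = 5
  sig2 = neg(-5) = 5
  sig4 = min2(5, 5) = 5

After the edit, cleaning proceeds:
  sig1: a read changed (src2 -5->0) — executes, giving 0.
  sig2: a read changed (src2 -5->0) — executes, giving 0.
  sig4: a read changed (sig2 5->0; sig1 5->0) — executes, giving 0.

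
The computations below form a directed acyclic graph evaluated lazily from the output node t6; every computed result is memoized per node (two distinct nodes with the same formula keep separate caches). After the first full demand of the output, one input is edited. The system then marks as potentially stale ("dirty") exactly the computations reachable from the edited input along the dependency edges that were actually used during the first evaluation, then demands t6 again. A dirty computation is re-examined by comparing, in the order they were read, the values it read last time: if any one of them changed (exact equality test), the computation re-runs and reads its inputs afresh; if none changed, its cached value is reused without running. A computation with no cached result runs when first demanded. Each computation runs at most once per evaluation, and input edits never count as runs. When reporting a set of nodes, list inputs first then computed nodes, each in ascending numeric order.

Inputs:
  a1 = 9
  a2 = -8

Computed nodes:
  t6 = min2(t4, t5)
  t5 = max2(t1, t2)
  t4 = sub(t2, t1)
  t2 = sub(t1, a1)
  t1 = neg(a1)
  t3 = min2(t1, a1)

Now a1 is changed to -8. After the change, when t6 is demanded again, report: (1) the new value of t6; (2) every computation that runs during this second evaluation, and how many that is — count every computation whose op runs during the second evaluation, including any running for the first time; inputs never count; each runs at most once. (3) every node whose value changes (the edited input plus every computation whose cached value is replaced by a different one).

Demanding t6 again yields 8.
5 computations run: t1, t2, t4, t5, t6.
The nodes whose values change: a1, t1, t2, t4, t5, t6.

First demand of the output computes:
  t1 = neg(9) = -9
  t2 = sub(-9, 9) = -18
  t4 = sub(-18, -9) = -9
  t5 = max2(-9, -18) = -9
  t6 = min2(-9, -9) = -9

After the edit, cleaning proceeds:
  t1: a read changed (a1 9->-8) — executes, giving 8.
  t2: a read changed (t1 -9->8; a1 9->-8) — executes, giving 16.
  t4: a read changed (t2 -18->16; t1 -9->8) — executes, giving 8.
  t5: a read changed (t1 -9->8; t2 -18->16) — executes, giving 16.
  t6: a read changed (t4 -9->8; t5 -9->16) — executes, giving 8.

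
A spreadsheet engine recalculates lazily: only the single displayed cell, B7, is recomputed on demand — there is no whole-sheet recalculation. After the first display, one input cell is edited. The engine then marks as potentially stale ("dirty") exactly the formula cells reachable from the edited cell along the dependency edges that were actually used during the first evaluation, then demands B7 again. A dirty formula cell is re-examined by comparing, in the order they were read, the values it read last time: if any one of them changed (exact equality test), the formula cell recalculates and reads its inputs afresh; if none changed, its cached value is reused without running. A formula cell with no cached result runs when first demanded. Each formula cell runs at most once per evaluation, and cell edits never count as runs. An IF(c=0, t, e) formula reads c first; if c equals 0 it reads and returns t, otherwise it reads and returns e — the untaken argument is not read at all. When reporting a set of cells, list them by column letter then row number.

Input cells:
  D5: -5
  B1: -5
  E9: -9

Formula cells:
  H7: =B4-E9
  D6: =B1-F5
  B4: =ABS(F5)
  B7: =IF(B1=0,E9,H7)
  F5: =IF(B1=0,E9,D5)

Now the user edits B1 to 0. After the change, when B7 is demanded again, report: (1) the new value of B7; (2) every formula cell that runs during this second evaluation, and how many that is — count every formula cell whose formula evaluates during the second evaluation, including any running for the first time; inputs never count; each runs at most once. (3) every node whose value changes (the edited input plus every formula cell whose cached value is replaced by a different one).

New value of B7: -9.
Formula cells that run: B7 — 1 in total.
Values that change: B1, B7.
Key observation: a condition flipped, so demand moved to the other branch — B4, F5, H7 are never re-examined.

First evaluation (everything demanded from the output):
  F5 = IF(B1=0: B1=-5 -> else branch D5) = -5
  B4 = ABS(-5) = 5
  H7 = 5 - -9 = 14
  B7 = IF(B1=0: B1=-5 -> else branch H7) = 14

Propagation after the edit:
  F5: marked dirty but never re-examined — demand shifted away from it.
  B4: marked dirty but never re-examined — demand shifted away from it.
  H7: marked dirty but never re-examined — demand shifted away from it.
  B7: runs — B1 -5->0; result -9.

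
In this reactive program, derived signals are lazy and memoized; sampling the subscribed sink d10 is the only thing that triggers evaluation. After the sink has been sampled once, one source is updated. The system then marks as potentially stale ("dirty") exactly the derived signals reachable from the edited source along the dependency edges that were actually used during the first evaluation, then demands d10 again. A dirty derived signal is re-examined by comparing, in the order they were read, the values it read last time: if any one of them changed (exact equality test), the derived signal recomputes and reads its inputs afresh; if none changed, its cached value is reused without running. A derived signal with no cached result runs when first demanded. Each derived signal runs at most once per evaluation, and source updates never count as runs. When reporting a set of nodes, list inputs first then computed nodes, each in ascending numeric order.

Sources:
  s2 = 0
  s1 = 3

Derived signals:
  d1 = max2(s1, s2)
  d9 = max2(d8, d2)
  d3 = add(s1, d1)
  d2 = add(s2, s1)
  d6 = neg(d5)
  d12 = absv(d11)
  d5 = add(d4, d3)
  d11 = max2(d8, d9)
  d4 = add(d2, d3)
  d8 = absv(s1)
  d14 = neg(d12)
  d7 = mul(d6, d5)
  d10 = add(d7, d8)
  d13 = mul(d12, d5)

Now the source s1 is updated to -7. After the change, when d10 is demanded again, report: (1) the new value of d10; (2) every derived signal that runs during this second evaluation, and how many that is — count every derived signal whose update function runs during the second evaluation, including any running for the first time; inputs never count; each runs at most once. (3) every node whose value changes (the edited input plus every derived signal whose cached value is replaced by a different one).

Demanding d10 again yields -434.
9 derived signals run: d1, d2, d3, d4, d5, d6, d7, d8, d10.
The nodes whose values change: s1, d1, d2, d3, d4, d5, d6, d7, d8, d10.

First demand of the output computes:
  d1 = max2(3, 0) = 3
  d2 = add(0, 3) = 3
  d3 = add(3, 3) = 6
  d4 = add(3, 6) = 9
  d5 = add(9, 6) = 15
  d6 = neg(15) = -15
  d7 = mul(-15, 15) = -225
  d8 = absv(3) = 3
  d10 = add(-225, 3) = -222

After the edit, cleaning proceeds:
  d1: a read changed (s1 3->-7) — executes, giving 0.
  d2: a read changed (s1 3->-7) — executes, giving -7.
  d3: a read changed (s1 3->-7; d1 3->0) — executes, giving -7.
  d4: a read changed (d2 3->-7; d3 6->-7) — executes, giving -14.
  d5: a read changed (d4 9->-14; d3 6->-7) — executes, giving -21.
  d6: a read changed (d5 15->-21) — executes, giving 21.
  d7: a read changed (d6 -15->21; d5 15->-21) — executes, giving -441.
  d8: a read changed (s1 3->-7) — executes, giving 7.
  d10: a read changed (d7 -225->-441; d8 3->7) — executes, giving -434.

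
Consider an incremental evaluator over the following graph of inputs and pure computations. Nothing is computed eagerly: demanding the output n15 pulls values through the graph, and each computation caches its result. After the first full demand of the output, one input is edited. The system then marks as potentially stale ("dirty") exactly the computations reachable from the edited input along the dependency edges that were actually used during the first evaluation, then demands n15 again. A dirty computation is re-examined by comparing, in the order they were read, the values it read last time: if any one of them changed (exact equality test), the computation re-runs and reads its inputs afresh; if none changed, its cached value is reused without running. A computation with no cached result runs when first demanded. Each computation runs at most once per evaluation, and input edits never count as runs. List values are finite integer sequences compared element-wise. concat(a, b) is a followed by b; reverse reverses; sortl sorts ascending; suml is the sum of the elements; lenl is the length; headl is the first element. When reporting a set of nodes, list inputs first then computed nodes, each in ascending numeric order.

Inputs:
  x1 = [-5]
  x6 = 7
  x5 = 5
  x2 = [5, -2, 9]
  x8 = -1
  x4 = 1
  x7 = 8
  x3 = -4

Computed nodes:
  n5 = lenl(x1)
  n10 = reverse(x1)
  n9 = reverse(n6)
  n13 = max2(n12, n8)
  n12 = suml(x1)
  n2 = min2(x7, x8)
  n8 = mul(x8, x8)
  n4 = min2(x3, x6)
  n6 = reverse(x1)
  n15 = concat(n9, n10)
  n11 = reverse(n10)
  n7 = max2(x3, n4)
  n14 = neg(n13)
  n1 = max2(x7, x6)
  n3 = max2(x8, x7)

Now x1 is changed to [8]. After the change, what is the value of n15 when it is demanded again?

n15 now evaluates to [8, 8].

Initial pass — values computed on the first demand:
  n6 = reverse([-5]) = [-5]
  n9 = reverse([-5]) = [-5]
  n10 = reverse([-5]) = [-5]
  n15 = concat([-5], [-5]) = [-5, -5]

Second demand — change propagation:
  n6: re-runs because x1 [-5]->[8]; new result [8].
  n9: re-runs because n6 [-5]->[8]; new result [8].
  n10: re-runs because x1 [-5]->[8]; new result [8].
  n15: re-runs because n9 [-5]->[8]; n10 [-5]->[8]; new result [8, 8].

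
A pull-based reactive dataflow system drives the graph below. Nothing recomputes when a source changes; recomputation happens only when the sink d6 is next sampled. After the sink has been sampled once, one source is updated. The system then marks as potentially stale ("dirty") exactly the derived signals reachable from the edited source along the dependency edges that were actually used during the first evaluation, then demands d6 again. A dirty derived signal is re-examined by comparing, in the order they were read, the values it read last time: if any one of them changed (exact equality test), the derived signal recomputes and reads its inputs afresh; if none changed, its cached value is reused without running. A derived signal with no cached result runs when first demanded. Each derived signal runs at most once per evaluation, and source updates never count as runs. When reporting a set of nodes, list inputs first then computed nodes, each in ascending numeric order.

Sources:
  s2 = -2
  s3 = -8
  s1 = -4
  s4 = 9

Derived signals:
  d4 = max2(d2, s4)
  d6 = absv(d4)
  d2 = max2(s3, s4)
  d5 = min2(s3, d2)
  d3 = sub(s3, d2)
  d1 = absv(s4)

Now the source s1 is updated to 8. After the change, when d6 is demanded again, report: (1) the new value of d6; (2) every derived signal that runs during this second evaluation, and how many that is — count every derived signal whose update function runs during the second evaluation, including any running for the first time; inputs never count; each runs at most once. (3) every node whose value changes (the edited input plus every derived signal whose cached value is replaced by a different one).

First evaluation (everything demanded from the output):
  d2 = max2(-8, 9) = 9
  d4 = max2(9, 9) = 9
  d6 = absv(9) = 9

Propagation after the edit:
  s1 feeds no computation that the output demands — nothing is marked dirty and nothing runs.

Key observation: s1 is never demanded by the output, so the edit triggers no recomputation at all.

New value of d6: 9.
Derived signals that run: none — 0 in total.
Values that change: s1.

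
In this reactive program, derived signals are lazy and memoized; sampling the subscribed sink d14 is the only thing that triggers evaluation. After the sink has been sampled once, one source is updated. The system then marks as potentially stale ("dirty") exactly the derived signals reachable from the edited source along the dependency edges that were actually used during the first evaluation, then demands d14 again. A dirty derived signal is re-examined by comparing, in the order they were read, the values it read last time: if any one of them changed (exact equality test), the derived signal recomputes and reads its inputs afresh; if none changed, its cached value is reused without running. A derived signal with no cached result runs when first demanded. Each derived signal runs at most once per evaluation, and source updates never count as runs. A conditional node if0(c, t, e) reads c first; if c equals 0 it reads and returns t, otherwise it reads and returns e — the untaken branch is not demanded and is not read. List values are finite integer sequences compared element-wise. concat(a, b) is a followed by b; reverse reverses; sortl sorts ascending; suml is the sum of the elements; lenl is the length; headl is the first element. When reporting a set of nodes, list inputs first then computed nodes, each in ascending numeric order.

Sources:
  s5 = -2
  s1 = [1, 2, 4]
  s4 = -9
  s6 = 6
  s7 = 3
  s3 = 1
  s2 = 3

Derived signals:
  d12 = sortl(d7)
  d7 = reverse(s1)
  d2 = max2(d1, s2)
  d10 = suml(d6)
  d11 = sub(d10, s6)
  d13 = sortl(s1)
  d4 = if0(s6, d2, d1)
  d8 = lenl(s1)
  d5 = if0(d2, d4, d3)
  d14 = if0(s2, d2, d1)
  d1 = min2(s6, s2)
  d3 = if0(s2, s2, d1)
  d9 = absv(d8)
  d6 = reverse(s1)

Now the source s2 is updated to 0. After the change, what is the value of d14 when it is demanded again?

Demanding d14 again yields 0.
Note the branch switch — d2 had no cache and runs now for the first time.

First demand of the output computes:
  d1 = min2(6, 3) = 3
  d14 = if0(s2=3 -> else branch d1) = 3

After the edit, cleaning proceeds:
  d1: a read changed (s2 3->0) — executes, giving 0.
  d2: had never run; runs now, result 0.
  d14: a read changed (s2 3->0; d1 3->0) — executes, giving 0.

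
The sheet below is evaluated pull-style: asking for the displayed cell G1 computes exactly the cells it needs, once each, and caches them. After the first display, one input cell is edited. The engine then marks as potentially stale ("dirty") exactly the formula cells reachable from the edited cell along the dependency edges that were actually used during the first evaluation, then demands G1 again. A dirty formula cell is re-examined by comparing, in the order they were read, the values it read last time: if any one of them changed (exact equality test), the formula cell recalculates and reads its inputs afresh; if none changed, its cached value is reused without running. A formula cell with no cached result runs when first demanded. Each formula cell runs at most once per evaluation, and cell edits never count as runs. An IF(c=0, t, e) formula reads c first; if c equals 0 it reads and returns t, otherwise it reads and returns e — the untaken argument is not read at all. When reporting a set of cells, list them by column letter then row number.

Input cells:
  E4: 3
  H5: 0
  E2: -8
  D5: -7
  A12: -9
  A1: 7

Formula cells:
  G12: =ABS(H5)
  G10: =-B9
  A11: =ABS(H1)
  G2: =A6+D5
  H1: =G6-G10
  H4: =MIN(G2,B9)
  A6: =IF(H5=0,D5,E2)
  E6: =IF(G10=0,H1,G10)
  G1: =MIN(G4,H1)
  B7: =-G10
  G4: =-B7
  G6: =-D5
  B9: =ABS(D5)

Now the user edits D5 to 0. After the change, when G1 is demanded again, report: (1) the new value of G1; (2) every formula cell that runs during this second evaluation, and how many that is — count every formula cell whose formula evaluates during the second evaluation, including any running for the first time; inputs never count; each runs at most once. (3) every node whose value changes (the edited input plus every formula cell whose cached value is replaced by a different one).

First demand of the output computes:
  B9 = ABS(-7) = 7
  G6 = -(-7) = 7
  G10 = -(7) = -7
  B7 = -(-7) = 7
  G4 = -(7) = -7
  H1 = 7 - -7 = 14
  G1 = MIN(-7, 14) = -7

After the edit, cleaning proceeds:
  B9: a read changed (D5 -7->0) — executes, giving 0.
  G6: a read changed (D5 -7->0) — executes, giving 0.
  G10: a read changed (B9 7->0) — executes, giving 0.
  B7: a read changed (G10 -7->0) — executes, giving 0.
  G4: a read changed (B7 7->0) — executes, giving 0.
  H1: a read changed (G6 7->0; G10 -7->0) — executes, giving 0.
  G1: a read changed (G4 -7->0; H1 14->0) — executes, giving 0.

Demanding G1 again yields 0.
7 formula cells run: B7, B9, G1, G4, G6, G10, H1.
The nodes whose values change: B7, B9, D5, G1, G4, G6, G10, H1.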